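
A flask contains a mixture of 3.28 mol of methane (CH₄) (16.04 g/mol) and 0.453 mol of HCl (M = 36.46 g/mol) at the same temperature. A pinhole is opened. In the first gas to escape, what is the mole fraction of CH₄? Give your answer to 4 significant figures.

0.9161

Each component's effusion rate ∝ (its partial pressure)·(1/√M) ∝ n_i/√M_i.
x_CH₄(eff) = (n_CH₄/√M_CH₄) / (n_CH₄/√M_CH₄ + n_HCl/√M_HCl)
= (3.28/√16.04) / (3.28/√16.04 + 0.453/√36.46) = 0.8190/(0.8190 + 0.07502) = 0.9161.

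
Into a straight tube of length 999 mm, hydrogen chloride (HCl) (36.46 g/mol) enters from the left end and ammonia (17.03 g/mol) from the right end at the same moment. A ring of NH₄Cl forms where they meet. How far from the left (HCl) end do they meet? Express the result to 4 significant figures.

Graham's law gives d_HCl/d_NH₃ = rate_HCl/rate_NH₃ = √(M_NH₃/M_HCl) = √(17.03/36.46) = 0.6834.
With d_HCl + d_NH₃ = 999 mm, d_NH₃ = 999/(1 + 0.6834) = 593.4 mm.
d_HCl = 999 − 593.4 = 405.6 mm.

405.6 mm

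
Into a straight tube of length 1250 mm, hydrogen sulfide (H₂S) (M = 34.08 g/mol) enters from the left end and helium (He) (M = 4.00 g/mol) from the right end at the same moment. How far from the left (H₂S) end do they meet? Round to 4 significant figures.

Distances travelled in equal time are proportional to diffusion rates, so d_H₂S/d_He = √(M_He/M_H₂S) = √(4.00/34.08) = 0.3426.
With d_H₂S + d_He = 1250 mm, d_He = 1250/(1 + 0.3426) = 931.0 mm.
d_H₂S = 1250 − 931.0 = 319.0 mm.

319.0 mm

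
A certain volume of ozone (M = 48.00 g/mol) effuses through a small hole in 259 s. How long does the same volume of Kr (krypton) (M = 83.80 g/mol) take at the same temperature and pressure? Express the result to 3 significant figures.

342 s

Since effusion rate ∝ 1/√M, t_Kr/t_O₃ = √(M_Kr/M_O₃) = √(83.80/48.00) = √1.746 = 1.321.
So the time for Kr is 259 × 1.321 = 342 s.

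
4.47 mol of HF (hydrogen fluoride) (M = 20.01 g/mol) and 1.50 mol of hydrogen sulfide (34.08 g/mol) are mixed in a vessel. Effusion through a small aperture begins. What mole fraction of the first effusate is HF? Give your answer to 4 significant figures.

Each component's effusion rate ∝ (its partial pressure)·(1/√M) ∝ n_i/√M_i.
Mole fraction of HF in the effusate = (n_HF/√M_HF) / (n_HF/√M_HF + n_H₂S/√M_H₂S)
= (4.47/√20.01) / (4.47/√20.01 + 1.50/√34.08) = 0.9993/(0.9993 + 0.2569) = 0.7955.

0.7955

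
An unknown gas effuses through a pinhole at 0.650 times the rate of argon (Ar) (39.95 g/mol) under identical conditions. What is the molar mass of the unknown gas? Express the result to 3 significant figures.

94.6 g/mol

By Graham's law, rate_X/rate_Ar = √(M_Ar/M_X).
0.650 = √(39.95/M_X)
M_X = 39.95 / 0.650² = 39.95 / 0.4225 = 94.6 g/mol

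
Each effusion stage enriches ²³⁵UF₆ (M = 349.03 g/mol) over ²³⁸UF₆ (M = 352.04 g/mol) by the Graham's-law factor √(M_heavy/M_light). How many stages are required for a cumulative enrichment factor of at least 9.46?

524

Single-stage factor α = √(352.04/349.03), so ln α = ½ ln(1.00862) = 0.004293.
Need α^N ≥ 9.46 ⇒ N ≥ ln(9.46) / ln α = 2.247 / 0.004293 = 523.37.
Rounding up, N = 524 stages.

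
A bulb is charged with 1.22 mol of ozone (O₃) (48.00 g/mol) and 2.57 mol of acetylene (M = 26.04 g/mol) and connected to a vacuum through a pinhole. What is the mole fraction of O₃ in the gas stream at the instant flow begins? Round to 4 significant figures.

Each component's effusion rate ∝ (its partial pressure)·(1/√M) ∝ n_i/√M_i.
So x_O₃ in the escaping gas = (n_O₃/√M_O₃) / Σ(n_i/√M_i)
= (1.22/√48.00) / (1.22/√48.00 + 2.57/√26.04) = 0.1761/(0.1761 + 0.5036) = 0.2591.

0.2591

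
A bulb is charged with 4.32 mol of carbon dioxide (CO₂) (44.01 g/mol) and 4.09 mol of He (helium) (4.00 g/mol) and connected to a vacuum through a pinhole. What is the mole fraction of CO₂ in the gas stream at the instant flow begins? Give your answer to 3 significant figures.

Each component's effusion rate ∝ (its partial pressure)·(1/√M) ∝ n_i/√M_i.
So x_CO₂ in the escaping gas = (n_CO₂/√M_CO₂) / Σ(n_i/√M_i)
= (4.32/√44.01) / (4.32/√44.01 + 4.09/√4.00) = 0.6512/(0.6512 + 2.045) = 0.242.

0.242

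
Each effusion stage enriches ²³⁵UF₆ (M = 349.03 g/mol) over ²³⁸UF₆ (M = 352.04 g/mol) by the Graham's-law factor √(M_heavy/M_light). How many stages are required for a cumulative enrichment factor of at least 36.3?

Per stage α = (352.04/349.03)^(1/2) = 1.00862^0.5, giving ln α = 0.004293.
Need α^N ≥ 36.3 ⇒ N ≥ ln(36.3) / ln α = 3.592 / 0.004293 = 836.58.
So at least 837 stages are needed.

837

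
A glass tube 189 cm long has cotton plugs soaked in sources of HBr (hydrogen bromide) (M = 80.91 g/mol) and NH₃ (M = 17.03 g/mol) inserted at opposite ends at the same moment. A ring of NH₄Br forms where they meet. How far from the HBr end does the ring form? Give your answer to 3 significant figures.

59.4 cm

Distances travelled in equal time are proportional to diffusion rates, so d_HBr/d_NH₃ = √(M_NH₃/M_HBr) = √(17.03/80.91) = 0.4588.
With d_HBr + d_NH₃ = 189 cm, d_NH₃ = 189/(1 + 0.4588) = 129.6 cm.
d_HBr = 189 − 129.6 = 59.4 cm.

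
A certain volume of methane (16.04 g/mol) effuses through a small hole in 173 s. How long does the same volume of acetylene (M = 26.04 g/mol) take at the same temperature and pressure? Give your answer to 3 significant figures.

By Graham's law, t_C₂H₂/t_CH₄ = √(M_C₂H₂/M_CH₄) = √(26.04/16.04) = √1.623 = 1.274.
So the time for C₂H₂ is 173 × 1.274 = 220 s.

220 s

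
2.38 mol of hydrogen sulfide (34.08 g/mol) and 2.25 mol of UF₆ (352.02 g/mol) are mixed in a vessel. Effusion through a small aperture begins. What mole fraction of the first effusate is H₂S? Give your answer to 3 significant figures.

0.773

Each component's effusion rate ∝ (its partial pressure)·(1/√M) ∝ n_i/√M_i.
x_H₂S(eff) = (n_H₂S/√M_H₂S) / (n_H₂S/√M_H₂S + n_UF₆/√M_UF₆)
= (2.38/√34.08) / (2.38/√34.08 + 2.25/√352.02) = 0.4077/(0.4077 + 0.1199) = 0.773.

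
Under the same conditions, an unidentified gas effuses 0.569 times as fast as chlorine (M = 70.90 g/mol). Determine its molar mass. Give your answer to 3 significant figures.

By Graham's law, rate_X/rate_Cl₂ = √(M_Cl₂/M_X).
0.569 = √(70.90/M_X)
M_X = 70.90 / 0.569² = 70.90 / 0.3238 = 219 g/mol

219 g/mol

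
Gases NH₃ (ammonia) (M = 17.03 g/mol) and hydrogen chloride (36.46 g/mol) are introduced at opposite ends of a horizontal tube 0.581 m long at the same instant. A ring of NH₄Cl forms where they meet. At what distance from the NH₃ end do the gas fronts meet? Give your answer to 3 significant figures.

Distances travelled in equal time are proportional to diffusion rates, so d_NH₃/d_HCl = √(M_HCl/M_NH₃) = √(36.46/17.03) = 1.463.
With d_NH₃ + d_HCl = 0.581 m, d_HCl = 0.581/(1 + 1.463) = 0.2359 m.
d_NH₃ = 0.581 − 0.2359 = 0.345 m.

0.345 m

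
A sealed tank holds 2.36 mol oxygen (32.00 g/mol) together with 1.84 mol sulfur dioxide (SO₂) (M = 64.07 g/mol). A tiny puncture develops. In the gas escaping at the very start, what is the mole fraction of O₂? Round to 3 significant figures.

0.645

Rate_i ∝ x_i/√M_i (Graham's law weighted by mole fraction), so the effusate composition follows n_i/√M_i.
So x_O₂ in the escaping gas = (n_O₂/√M_O₂) / Σ(n_i/√M_i)
= (2.36/√32.00) / (2.36/√32.00 + 1.84/√64.07) = 0.4172/(0.4172 + 0.2299) = 0.645.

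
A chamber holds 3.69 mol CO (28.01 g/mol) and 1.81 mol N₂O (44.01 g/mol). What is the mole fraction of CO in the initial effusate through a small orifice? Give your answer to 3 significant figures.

0.719

The effusion rate of species i is ∝ p_i/√M_i ∝ n_i/√M_i.
So x_CO in the escaping gas = (n_CO/√M_CO) / Σ(n_i/√M_i)
= (3.69/√28.01) / (3.69/√28.01 + 1.81/√44.01) = 0.6972/(0.6972 + 0.2728) = 0.719.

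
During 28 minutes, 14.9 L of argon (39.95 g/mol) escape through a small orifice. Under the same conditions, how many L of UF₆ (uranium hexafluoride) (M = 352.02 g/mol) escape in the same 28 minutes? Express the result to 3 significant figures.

5.02 L

From Graham's law, rate_UF₆/rate_Ar = √(M_Ar/M_UF₆) = √(39.95/352.02) = √0.1135 = 0.3369.
So the volume for UF₆ is 14.9 × 0.3369 = 5.02 L.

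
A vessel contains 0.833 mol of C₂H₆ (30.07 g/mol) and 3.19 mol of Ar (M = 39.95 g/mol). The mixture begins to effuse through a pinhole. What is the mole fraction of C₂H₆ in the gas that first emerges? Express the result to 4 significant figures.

Each component's effusion rate ∝ (its partial pressure)·(1/√M) ∝ n_i/√M_i.
x_C₂H₆(eff) = (n_C₂H₆/√M_C₂H₆) / (n_C₂H₆/√M_C₂H₆ + n_Ar/√M_Ar)
= (0.833/√30.07) / (0.833/√30.07 + 3.19/√39.95) = 0.1519/(0.1519 + 0.5047) = 0.2314.

0.2314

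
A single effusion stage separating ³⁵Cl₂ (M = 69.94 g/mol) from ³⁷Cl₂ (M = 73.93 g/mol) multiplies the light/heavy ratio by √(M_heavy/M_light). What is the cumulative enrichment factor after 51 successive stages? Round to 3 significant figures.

4.12

Each stage multiplies the ratio by α = √(73.93/69.94), so after 51 stages the overall factor is α^51 = (73.93/69.94)^(51/2).
= 1.05705^(51/2) = 4.12.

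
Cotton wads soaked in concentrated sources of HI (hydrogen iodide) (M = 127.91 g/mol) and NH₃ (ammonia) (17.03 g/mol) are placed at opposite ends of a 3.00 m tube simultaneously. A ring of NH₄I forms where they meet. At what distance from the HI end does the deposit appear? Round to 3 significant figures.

Distances travelled in equal time are proportional to diffusion rates, so d_HI/d_NH₃ = √(M_NH₃/M_HI) = √(17.03/127.91) = 0.3649.
With d_HI + d_NH₃ = 3.00 m, d_NH₃ = 3.00/(1 + 0.3649) = 2.198 m.
d_HI = 3.00 − 2.198 = 0.802 m.

0.802 m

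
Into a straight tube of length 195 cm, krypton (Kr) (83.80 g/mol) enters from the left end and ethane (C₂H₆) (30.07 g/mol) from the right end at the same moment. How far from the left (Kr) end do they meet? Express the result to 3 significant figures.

The fronts meet when d_Kr + d_C₂H₆ = L with d_Kr/d_C₂H₆ = √(M_C₂H₆/M_Kr) (Graham's law). Here √(M_C₂H₆/M_Kr) = √(30.07/83.80) = 0.5990.
With d_Kr + d_C₂H₆ = 195 cm, d_C₂H₆ = 195/(1 + 0.5990) = 121.9 cm.
d_Kr = 195 − 121.9 = 73.1 cm.

73.1 cm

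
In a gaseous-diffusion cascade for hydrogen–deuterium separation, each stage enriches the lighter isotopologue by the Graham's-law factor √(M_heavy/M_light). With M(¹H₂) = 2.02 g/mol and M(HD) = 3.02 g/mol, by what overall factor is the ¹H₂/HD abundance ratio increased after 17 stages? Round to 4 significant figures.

Each stage multiplies the ratio by α = √(3.02/2.02), so after 17 stages the overall factor is α^17 = (3.02/2.02)^(17/2).
= 1.49505^(17/2) = 30.52.

30.52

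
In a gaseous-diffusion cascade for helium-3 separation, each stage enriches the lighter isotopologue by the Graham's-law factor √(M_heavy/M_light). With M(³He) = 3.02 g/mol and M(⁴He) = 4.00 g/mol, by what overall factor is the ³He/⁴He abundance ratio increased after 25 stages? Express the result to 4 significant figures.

33.55

The single-stage factor is √(M_heavy/M_light), so 25 stages give [√(4.00/3.02)]^25 = (4.00/3.02)^(25/2).
= 1.32450^(25/2) = 33.55.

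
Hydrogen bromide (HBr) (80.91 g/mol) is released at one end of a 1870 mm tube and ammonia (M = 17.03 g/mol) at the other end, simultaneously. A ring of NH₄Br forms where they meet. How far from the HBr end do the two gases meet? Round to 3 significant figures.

588 mm

The fronts meet when d_HBr + d_NH₃ = L with d_HBr/d_NH₃ = √(M_NH₃/M_HBr) (Graham's law). Here √(M_NH₃/M_HBr) = √(17.03/80.91) = 0.4588.
With d_HBr + d_NH₃ = 1870 mm, d_NH₃ = 1870/(1 + 0.4588) = 1282 mm.
d_HBr = 1870 − 1282 = 588 mm.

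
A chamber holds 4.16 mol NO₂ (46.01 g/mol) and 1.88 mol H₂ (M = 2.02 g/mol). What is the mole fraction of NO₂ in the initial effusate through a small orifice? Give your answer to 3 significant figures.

0.317

Effusion rate of each component ∝ n_i/√M_i (partial pressure × 1/√M).
So x_NO₂ in the escaping gas = (n_NO₂/√M_NO₂) / Σ(n_i/√M_i)
= (4.16/√46.01) / (4.16/√46.01 + 1.88/√2.02) = 0.6133/(0.6133 + 1.323) = 0.317.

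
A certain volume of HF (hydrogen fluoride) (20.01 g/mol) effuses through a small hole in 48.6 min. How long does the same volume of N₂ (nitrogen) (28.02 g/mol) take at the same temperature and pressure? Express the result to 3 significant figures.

57.5 min

Graham's law gives t_N₂/t_HF = √(M_N₂/M_HF) = √(28.02/20.01) = √1.400 = 1.183.
So the time for N₂ is 48.6 × 1.183 = 57.5 min.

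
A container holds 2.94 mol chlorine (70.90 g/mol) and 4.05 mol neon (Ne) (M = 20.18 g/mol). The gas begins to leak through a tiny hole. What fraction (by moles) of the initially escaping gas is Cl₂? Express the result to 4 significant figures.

Each component's effusion rate ∝ (its partial pressure)·(1/√M) ∝ n_i/√M_i.
Mole fraction of Cl₂ in the effusate = (n_Cl₂/√M_Cl₂) / (n_Cl₂/√M_Cl₂ + n_Ne/√M_Ne)
= (2.94/√70.90) / (2.94/√70.90 + 4.05/√20.18) = 0.3492/(0.3492 + 0.9016) = 0.2792.

0.2792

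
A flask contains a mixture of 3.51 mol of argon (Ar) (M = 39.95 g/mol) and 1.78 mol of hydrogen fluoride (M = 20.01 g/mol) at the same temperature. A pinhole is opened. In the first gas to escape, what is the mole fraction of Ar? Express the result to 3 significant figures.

The effusion rate of species i is ∝ p_i/√M_i ∝ n_i/√M_i.
x_Ar(eff) = (n_Ar/√M_Ar) / (n_Ar/√M_Ar + n_HF/√M_HF)
= (3.51/√39.95) / (3.51/√39.95 + 1.78/√20.01) = 0.5553/(0.5553 + 0.3979) = 0.583.

0.583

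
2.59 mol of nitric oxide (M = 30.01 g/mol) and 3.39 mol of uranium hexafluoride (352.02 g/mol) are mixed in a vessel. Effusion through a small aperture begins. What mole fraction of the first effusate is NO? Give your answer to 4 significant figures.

0.7235

Each component's effusion rate ∝ (its partial pressure)·(1/√M) ∝ n_i/√M_i.
Mole fraction of NO in the effusate = (n_NO/√M_NO) / (n_NO/√M_NO + n_UF₆/√M_UF₆)
= (2.59/√30.01) / (2.59/√30.01 + 3.39/√352.02) = 0.4728/(0.4728 + 0.1807) = 0.7235.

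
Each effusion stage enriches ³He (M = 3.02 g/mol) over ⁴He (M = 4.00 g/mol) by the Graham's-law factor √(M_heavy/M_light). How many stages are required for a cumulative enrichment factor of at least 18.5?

With α = √(4.00/3.02) per stage, ln α = ½ ln(1.32450) = 0.1405.
Need α^N ≥ 18.5 ⇒ N ≥ ln(18.5) / ln α = 2.918 / 0.1405 = 20.76.
Rounding up, N = 21 stages.

21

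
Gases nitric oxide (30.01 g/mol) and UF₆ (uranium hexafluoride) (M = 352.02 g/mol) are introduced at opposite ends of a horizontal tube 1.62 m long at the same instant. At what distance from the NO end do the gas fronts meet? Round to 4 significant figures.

1.254 m

Distances travelled in equal time are proportional to diffusion rates, so d_NO/d_UF₆ = √(M_UF₆/M_NO) = √(352.02/30.01) = 3.425.
With d_NO + d_UF₆ = 1.62 m, d_UF₆ = 1.62/(1 + 3.425) = 0.3661 m.
d_NO = 1.62 − 0.3661 = 1.254 m.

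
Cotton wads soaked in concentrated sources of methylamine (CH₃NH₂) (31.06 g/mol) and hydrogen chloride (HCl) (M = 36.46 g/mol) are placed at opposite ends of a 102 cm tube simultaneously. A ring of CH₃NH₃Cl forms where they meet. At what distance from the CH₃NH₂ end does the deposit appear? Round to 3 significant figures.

In equal time, each gas travels a distance ∝ its rate ∝ 1/√M, so d_CH₃NH₂/d_HCl = √(M_HCl/M_CH₃NH₂) = √(36.46/31.06) = 1.083.
With d_CH₃NH₂ + d_HCl = 102 cm, d_HCl = 102/(1 + 1.083) = 48.96 cm.
d_CH₃NH₂ = 102 − 48.96 = 53.0 cm.

53.0 cm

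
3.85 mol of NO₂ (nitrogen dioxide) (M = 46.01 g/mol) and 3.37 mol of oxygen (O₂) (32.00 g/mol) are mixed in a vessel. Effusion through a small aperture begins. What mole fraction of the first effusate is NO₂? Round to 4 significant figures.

Each component's effusion rate ∝ (its partial pressure)·(1/√M) ∝ n_i/√M_i.
x_NO₂(eff) = (n_NO₂/√M_NO₂) / (n_NO₂/√M_NO₂ + n_O₂/√M_O₂)
= (3.85/√46.01) / (3.85/√46.01 + 3.37/√32.00) = 0.5676/(0.5676 + 0.5957) = 0.4879.

0.4879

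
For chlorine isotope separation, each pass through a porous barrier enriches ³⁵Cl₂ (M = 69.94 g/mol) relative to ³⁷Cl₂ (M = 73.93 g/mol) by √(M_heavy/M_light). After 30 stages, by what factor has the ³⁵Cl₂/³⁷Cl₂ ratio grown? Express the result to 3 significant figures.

2.30

Overall factor = α^30 with α = √(73.93/69.94), i.e. (73.93/69.94)^(30/2).
= 1.05705^15 = 2.30.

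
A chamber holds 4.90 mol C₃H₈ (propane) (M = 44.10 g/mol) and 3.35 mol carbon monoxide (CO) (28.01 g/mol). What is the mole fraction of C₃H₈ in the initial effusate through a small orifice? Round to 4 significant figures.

0.5383

The effusion rate of species i is ∝ p_i/√M_i ∝ n_i/√M_i.
So x_C₃H₈ in the escaping gas = (n_C₃H₈/√M_C₃H₈) / Σ(n_i/√M_i)
= (4.90/√44.10) / (4.90/√44.10 + 3.35/√28.01) = 0.7379/(0.7379 + 0.6330) = 0.5383.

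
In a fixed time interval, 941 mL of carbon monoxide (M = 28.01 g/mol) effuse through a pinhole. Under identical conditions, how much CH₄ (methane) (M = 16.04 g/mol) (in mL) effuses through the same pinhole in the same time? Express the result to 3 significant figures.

1240 mL

Graham's law gives rate_CH₄/rate_CO = √(M_CO/M_CH₄) = √(28.01/16.04) = √1.746 = 1.321.
So the volume for CH₄ is 941 × 1.321 = 1240 mL.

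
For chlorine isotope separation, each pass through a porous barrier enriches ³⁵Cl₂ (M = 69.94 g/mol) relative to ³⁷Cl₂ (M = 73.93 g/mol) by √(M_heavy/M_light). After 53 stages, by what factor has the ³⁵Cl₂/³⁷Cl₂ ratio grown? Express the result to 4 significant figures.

The single-stage factor is √(M_heavy/M_light), so 53 stages give [√(73.93/69.94)]^53 = (73.93/69.94)^(53/2).
= 1.05705^(53/2) = 4.350.

4.350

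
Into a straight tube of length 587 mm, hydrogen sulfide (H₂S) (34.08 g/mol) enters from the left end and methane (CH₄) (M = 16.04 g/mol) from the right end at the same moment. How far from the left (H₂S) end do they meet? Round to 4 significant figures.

238.8 mm

In equal time, each gas travels a distance ∝ its rate ∝ 1/√M, so d_H₂S/d_CH₄ = √(M_CH₄/M_H₂S) = √(16.04/34.08) = 0.6860.
With d_H₂S + d_CH₄ = 587 mm, d_CH₄ = 587/(1 + 0.6860) = 348.2 mm.
d_H₂S = 587 − 348.2 = 238.8 mm.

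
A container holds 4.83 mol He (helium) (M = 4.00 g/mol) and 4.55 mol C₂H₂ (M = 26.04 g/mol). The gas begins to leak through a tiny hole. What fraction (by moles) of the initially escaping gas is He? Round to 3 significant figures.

0.730

Each component's effusion rate ∝ (its partial pressure)·(1/√M) ∝ n_i/√M_i.
So x_He in the escaping gas = (n_He/√M_He) / Σ(n_i/√M_i)
= (4.83/√4.00) / (4.83/√4.00 + 4.55/√26.04) = 2.415/(2.415 + 0.8916) = 0.730.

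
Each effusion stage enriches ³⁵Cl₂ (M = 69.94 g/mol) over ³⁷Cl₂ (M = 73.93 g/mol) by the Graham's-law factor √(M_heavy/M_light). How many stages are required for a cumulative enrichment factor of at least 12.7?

With α = √(73.93/69.94) per stage, ln α = ½ ln(1.05705) = 0.02774.
Need α^N ≥ 12.7 ⇒ N ≥ ln(12.7) / ln α = 2.542 / 0.02774 = 91.62.
So at least 92 stages are needed.

92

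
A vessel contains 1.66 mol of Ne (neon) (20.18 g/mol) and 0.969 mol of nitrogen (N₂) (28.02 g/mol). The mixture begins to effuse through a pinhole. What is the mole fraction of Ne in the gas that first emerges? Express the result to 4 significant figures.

The effusion rate of species i is ∝ p_i/√M_i ∝ n_i/√M_i.
Mole fraction of Ne in the effusate = (n_Ne/√M_Ne) / (n_Ne/√M_Ne + n_N₂/√M_N₂)
= (1.66/√20.18) / (1.66/√20.18 + 0.969/√28.02) = 0.3695/(0.3695 + 0.1831) = 0.6687.

0.6687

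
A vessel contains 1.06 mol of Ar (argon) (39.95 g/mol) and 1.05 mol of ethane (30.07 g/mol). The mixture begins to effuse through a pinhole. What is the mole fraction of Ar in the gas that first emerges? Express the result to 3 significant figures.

Rate_i ∝ x_i/√M_i (Graham's law weighted by mole fraction), so the effusate composition follows n_i/√M_i.
So x_Ar in the escaping gas = (n_Ar/√M_Ar) / Σ(n_i/√M_i)
= (1.06/√39.95) / (1.06/√39.95 + 1.05/√30.07) = 0.1677/(0.1677 + 0.1915) = 0.467.

0.467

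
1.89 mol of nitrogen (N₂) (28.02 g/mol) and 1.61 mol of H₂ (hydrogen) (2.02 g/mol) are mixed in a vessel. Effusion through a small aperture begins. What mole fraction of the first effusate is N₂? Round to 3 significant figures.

0.240

Rate_i ∝ x_i/√M_i (Graham's law weighted by mole fraction), so the effusate composition follows n_i/√M_i.
Mole fraction of N₂ in the effusate = (n_N₂/√M_N₂) / (n_N₂/√M_N₂ + n_H₂/√M_H₂)
= (1.89/√28.02) / (1.89/√28.02 + 1.61/√2.02) = 0.3570/(0.3570 + 1.133) = 0.240.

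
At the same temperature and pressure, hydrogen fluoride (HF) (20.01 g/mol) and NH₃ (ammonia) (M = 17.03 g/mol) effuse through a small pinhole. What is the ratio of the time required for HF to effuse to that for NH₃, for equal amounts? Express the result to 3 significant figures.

1.08

Since effusion rate ∝ 1/√M, t_HF/t_NH₃ = √(M_HF/M_NH₃) = √(20.01/17.03) = √1.175 = 1.08.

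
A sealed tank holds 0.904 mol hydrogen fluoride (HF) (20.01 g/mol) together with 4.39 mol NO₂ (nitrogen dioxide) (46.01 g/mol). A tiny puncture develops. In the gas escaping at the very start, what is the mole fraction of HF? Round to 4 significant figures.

Rate_i ∝ x_i/√M_i (Graham's law weighted by mole fraction), so the effusate composition follows n_i/√M_i.
x_HF(eff) = (n_HF/√M_HF) / (n_HF/√M_HF + n_NO₂/√M_NO₂)
= (0.904/√20.01) / (0.904/√20.01 + 4.39/√46.01) = 0.2021/(0.2021 + 0.6472) = 0.2380.

0.2380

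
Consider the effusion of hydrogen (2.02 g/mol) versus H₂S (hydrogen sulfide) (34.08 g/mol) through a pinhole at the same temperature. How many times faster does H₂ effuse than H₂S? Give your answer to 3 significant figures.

4.11

Using Graham's law: rate_H₂/rate_H₂S = √(M_H₂S/M_H₂) = √(34.08/2.02) = √16.87 = 4.11.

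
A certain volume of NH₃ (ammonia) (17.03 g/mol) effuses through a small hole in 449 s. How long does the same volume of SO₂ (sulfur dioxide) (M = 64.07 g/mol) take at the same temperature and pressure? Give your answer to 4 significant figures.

870.9 s

Since effusion rate ∝ 1/√M, t_SO₂/t_NH₃ = √(M_SO₂/M_NH₃) = √(64.07/17.03) = √3.762 = 1.940.
So the time for SO₂ is 449 × 1.940 = 870.9 s.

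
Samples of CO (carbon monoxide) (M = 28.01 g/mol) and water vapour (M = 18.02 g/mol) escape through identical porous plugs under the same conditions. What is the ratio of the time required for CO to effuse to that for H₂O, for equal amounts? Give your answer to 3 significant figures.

1.25

Using Graham's law: t_CO/t_H₂O = √(M_CO/M_H₂O) = √(28.01/18.02) = √1.554 = 1.25.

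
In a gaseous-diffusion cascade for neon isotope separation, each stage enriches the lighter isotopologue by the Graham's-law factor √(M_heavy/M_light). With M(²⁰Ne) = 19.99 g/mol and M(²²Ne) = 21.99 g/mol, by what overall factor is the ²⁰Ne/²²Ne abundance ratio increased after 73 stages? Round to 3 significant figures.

32.5

After 73 stages the ratio has grown by (√(21.99/19.99))^73 = (21.99/19.99)^(73/2).
= 1.10005^(73/2) = 32.5.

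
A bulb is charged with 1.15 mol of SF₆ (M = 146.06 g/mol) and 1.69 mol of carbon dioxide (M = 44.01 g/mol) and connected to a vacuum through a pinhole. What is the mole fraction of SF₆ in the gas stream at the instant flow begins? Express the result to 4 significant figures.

0.2719

Each component's effusion rate ∝ (its partial pressure)·(1/√M) ∝ n_i/√M_i.
Mole fraction of SF₆ in the effusate = (n_SF₆/√M_SF₆) / (n_SF₆/√M_SF₆ + n_CO₂/√M_CO₂)
= (1.15/√146.06) / (1.15/√146.06 + 1.69/√44.01) = 0.09516/(0.09516 + 0.2547) = 0.2719.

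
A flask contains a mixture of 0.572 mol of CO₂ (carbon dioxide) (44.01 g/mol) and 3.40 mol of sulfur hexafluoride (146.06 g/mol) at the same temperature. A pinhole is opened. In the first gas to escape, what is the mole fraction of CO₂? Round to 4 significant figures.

Rate_i ∝ x_i/√M_i (Graham's law weighted by mole fraction), so the effusate composition follows n_i/√M_i.
x_CO₂(eff) = (n_CO₂/√M_CO₂) / (n_CO₂/√M_CO₂ + n_SF₆/√M_SF₆)
= (0.572/√44.01) / (0.572/√44.01 + 3.40/√146.06) = 0.08622/(0.08622 + 0.2813) = 0.2346.

0.2346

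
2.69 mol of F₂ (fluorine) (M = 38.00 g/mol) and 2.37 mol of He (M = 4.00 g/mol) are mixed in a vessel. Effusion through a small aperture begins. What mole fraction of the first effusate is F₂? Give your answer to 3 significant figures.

The effusion rate of species i is ∝ p_i/√M_i ∝ n_i/√M_i.
Mole fraction of F₂ in the effusate = (n_F₂/√M_F₂) / (n_F₂/√M_F₂ + n_He/√M_He)
= (2.69/√38.00) / (2.69/√38.00 + 2.37/√4.00) = 0.4364/(0.4364 + 1.185) = 0.269.

0.269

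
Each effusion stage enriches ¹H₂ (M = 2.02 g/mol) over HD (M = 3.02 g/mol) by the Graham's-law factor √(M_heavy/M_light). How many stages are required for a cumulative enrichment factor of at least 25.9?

Single-stage factor α = √(3.02/2.02), so ln α = ½ ln(1.49505) = 0.2011.
Need α^N ≥ 25.9 ⇒ N ≥ ln(25.9) / ln α = 3.254 / 0.2011 = 16.18.
So at least 17 stages are needed.

17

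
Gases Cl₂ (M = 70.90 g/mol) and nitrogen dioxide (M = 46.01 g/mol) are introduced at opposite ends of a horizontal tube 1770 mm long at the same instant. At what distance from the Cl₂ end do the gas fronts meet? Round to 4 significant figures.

789.7 mm

In equal time, each gas travels a distance ∝ its rate ∝ 1/√M, so d_Cl₂/d_NO₂ = √(M_NO₂/M_Cl₂) = √(46.01/70.90) = 0.8056.
With d_Cl₂ + d_NO₂ = 1770 mm, d_NO₂ = 1770/(1 + 0.8056) = 980.3 mm.
d_Cl₂ = 1770 − 980.3 = 789.7 mm.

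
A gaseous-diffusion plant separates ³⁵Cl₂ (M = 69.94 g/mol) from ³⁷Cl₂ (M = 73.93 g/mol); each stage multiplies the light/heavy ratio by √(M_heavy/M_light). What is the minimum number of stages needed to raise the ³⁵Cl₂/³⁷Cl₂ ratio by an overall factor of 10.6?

86

Per stage α = (73.93/69.94)^(1/2) = 1.05705^0.5, giving ln α = 0.02774.
Need α^N ≥ 10.6 ⇒ N ≥ ln(10.6) / ln α = 2.361 / 0.02774 = 85.11.
So at least 86 stages are needed.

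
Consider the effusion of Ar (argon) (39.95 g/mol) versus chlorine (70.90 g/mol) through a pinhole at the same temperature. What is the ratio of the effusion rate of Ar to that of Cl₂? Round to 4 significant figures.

1.332

Since effusion rate ∝ 1/√M, rate_Ar/rate_Cl₂ = √(M_Cl₂/M_Ar) = √(70.90/39.95) = √1.775 = 1.332.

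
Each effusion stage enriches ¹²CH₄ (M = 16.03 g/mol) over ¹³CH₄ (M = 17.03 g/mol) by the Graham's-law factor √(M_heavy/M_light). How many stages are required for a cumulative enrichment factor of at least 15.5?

Per stage α = (17.03/16.03)^(1/2) = 1.06238^0.5, giving ln α = 0.03026.
Need α^N ≥ 15.5 ⇒ N ≥ ln(15.5) / ln α = 2.741 / 0.03026 = 90.58.
Rounding up, N = 91 stages.

91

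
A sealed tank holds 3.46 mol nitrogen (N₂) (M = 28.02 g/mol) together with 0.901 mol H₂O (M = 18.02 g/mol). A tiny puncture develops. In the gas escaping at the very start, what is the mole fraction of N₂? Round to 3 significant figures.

Each component's effusion rate ∝ (its partial pressure)·(1/√M) ∝ n_i/√M_i.
Mole fraction of N₂ in the effusate = (n_N₂/√M_N₂) / (n_N₂/√M_N₂ + n_H₂O/√M_H₂O)
= (3.46/√28.02) / (3.46/√28.02 + 0.901/√18.02) = 0.6536/(0.6536 + 0.2122) = 0.755.

0.755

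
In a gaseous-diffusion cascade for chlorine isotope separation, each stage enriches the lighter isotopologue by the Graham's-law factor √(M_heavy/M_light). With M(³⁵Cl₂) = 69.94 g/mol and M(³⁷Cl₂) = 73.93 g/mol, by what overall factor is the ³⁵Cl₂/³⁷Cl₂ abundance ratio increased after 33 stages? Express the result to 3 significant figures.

The single-stage factor is √(M_heavy/M_light), so 33 stages give [√(73.93/69.94)]^33 = (73.93/69.94)^(33/2).
= 1.05705^(33/2) = 2.50.

2.50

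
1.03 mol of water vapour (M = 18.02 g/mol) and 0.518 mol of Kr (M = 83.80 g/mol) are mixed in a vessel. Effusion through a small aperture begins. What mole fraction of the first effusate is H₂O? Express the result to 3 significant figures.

Rate_i ∝ x_i/√M_i (Graham's law weighted by mole fraction), so the effusate composition follows n_i/√M_i.
So x_H₂O in the escaping gas = (n_H₂O/√M_H₂O) / Σ(n_i/√M_i)
= (1.03/√18.02) / (1.03/√18.02 + 0.518/√83.80) = 0.2426/(0.2426 + 0.05659) = 0.811.

0.811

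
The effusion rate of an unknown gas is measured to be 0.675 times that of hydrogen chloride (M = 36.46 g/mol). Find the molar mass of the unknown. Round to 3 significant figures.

80.0 g/mol

Since effusion rate ∝ 1/√M, rate_X/rate_HCl = √(M_HCl/M_X).
0.675 = √(36.46/M_X)
M_X = 36.46 / 0.675² = 36.46 / 0.4556 = 80.0 g/mol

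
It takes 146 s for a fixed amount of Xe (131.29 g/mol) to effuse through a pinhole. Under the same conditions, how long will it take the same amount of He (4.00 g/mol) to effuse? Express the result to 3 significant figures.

By Graham's law, t_He/t_Xe = √(M_He/M_Xe) = √(4.00/131.29) = √0.03047 = 0.1745.
So the time for He is 146 × 0.1745 = 25.5 s.

25.5 s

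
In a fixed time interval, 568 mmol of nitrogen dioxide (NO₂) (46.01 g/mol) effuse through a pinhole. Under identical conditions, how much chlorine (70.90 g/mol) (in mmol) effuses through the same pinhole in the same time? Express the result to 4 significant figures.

457.6 mmol

By Graham's law, rate_Cl₂/rate_NO₂ = √(M_NO₂/M_Cl₂) = √(46.01/70.90) = √0.6489 = 0.8056.
So the amount for Cl₂ is 568 × 0.8056 = 457.6 mmol.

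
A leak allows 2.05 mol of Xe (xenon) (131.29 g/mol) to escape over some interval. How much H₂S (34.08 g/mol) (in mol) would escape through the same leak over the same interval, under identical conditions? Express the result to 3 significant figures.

4.02 mol

From Graham's law, rate_H₂S/rate_Xe = √(M_Xe/M_H₂S) = √(131.29/34.08) = √3.852 = 1.963.
So the amount for H₂S is 2.05 × 1.963 = 4.02 mol.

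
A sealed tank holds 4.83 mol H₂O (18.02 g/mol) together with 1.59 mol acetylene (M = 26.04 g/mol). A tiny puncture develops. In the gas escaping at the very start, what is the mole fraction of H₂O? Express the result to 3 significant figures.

Effusion rate of each component ∝ n_i/√M_i (partial pressure × 1/√M).
x_H₂O(eff) = (n_H₂O/√M_H₂O) / (n_H₂O/√M_H₂O + n_C₂H₂/√M_C₂H₂)
= (4.83/√18.02) / (4.83/√18.02 + 1.59/√26.04) = 1.138/(1.138 + 0.3116) = 0.785.

0.785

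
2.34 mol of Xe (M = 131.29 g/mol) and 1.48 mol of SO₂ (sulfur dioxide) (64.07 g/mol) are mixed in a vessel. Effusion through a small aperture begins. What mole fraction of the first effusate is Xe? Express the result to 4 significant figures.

Effusion rate of each component ∝ n_i/√M_i (partial pressure × 1/√M).
So x_Xe in the escaping gas = (n_Xe/√M_Xe) / Σ(n_i/√M_i)
= (2.34/√131.29) / (2.34/√131.29 + 1.48/√64.07) = 0.2042/(0.2042 + 0.1849) = 0.5248.

0.5248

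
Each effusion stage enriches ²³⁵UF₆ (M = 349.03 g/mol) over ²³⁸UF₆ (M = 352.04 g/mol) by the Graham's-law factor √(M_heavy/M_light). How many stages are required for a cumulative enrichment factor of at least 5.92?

Single-stage factor α = √(352.04/349.03), so ln α = ½ ln(1.00862) = 0.004293.
Need α^N ≥ 5.92 ⇒ N ≥ ln(5.92) / ln α = 1.778 / 0.004293 = 414.20.
So at least 415 stages are needed.

415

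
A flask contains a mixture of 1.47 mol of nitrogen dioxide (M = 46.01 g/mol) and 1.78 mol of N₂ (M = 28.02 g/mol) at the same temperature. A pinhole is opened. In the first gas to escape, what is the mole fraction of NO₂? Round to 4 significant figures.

Rate_i ∝ x_i/√M_i (Graham's law weighted by mole fraction), so the effusate composition follows n_i/√M_i.
So x_NO₂ in the escaping gas = (n_NO₂/√M_NO₂) / Σ(n_i/√M_i)
= (1.47/√46.01) / (1.47/√46.01 + 1.78/√28.02) = 0.2167/(0.2167 + 0.3363) = 0.3919.

0.3919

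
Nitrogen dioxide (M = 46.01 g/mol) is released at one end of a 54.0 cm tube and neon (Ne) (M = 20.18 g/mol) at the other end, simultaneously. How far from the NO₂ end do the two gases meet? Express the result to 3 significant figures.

The fronts meet when d_NO₂ + d_Ne = L with d_NO₂/d_Ne = √(M_Ne/M_NO₂) (Graham's law). Here √(M_Ne/M_NO₂) = √(20.18/46.01) = 0.6623.
With d_NO₂ + d_Ne = 54.0 cm, d_Ne = 54.0/(1 + 0.6623) = 32.49 cm.
d_NO₂ = 54.0 − 32.49 = 21.5 cm.

21.5 cm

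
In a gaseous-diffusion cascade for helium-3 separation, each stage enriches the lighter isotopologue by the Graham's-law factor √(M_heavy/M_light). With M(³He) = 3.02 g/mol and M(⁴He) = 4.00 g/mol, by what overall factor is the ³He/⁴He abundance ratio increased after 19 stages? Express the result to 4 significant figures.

After 19 stages the ratio has grown by (√(4.00/3.02))^19 = (4.00/3.02)^(19/2).
= 1.32450^(19/2) = 14.44.

14.44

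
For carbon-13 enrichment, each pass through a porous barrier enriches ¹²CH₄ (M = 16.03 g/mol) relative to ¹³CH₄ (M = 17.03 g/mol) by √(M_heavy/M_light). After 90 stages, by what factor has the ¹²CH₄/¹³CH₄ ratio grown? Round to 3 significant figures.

Overall factor = α^90 with α = √(17.03/16.03), i.e. (17.03/16.03)^(90/2).
= 1.06238^45 = 15.2.

15.2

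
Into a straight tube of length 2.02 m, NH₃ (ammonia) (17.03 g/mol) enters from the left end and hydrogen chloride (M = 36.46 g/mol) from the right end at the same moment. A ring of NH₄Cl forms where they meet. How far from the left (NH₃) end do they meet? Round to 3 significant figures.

The fronts meet when d_NH₃ + d_HCl = L with d_NH₃/d_HCl = √(M_HCl/M_NH₃) (Graham's law). Here √(M_HCl/M_NH₃) = √(36.46/17.03) = 1.463.
With d_NH₃ + d_HCl = 2.02 m, d_HCl = 2.02/(1 + 1.463) = 0.8201 m.
d_NH₃ = 2.02 − 0.8201 = 1.20 m.

1.20 m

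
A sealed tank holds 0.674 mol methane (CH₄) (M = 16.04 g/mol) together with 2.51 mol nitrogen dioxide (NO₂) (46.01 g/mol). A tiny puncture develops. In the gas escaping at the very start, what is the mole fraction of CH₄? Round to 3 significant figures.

0.313

The effusion rate of species i is ∝ p_i/√M_i ∝ n_i/√M_i.
So x_CH₄ in the escaping gas = (n_CH₄/√M_CH₄) / Σ(n_i/√M_i)
= (0.674/√16.04) / (0.674/√16.04 + 2.51/√46.01) = 0.1683/(0.1683 + 0.3700) = 0.313.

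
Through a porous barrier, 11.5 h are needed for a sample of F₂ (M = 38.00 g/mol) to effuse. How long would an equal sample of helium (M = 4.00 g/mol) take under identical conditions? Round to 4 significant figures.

3.731 h

Using Graham's law: t_He/t_F₂ = √(M_He/M_F₂) = √(4.00/38.00) = √0.1053 = 0.3244.
So the time for He is 11.5 × 0.3244 = 3.731 h.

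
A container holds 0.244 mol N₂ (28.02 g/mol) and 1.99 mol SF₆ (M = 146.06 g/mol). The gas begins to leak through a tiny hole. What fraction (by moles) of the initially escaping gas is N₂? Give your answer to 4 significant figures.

Each component's effusion rate ∝ (its partial pressure)·(1/√M) ∝ n_i/√M_i.
x_N₂(eff) = (n_N₂/√M_N₂) / (n_N₂/√M_N₂ + n_SF₆/√M_SF₆)
= (0.244/√28.02) / (0.244/√28.02 + 1.99/√146.06) = 0.04610/(0.04610 + 0.1647) = 0.2187.

0.2187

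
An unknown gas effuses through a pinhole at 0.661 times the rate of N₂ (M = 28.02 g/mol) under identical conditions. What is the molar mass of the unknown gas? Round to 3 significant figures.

Using Graham's law: rate_X/rate_N₂ = √(M_N₂/M_X).
0.661 = √(28.02/M_X)
M_X = 28.02 / 0.661² = 28.02 / 0.4369 = 64.1 g/mol

64.1 g/mol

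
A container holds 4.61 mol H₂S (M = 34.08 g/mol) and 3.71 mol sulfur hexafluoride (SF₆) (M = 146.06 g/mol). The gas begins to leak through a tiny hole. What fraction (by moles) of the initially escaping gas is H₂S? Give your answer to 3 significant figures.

0.720

Rate_i ∝ x_i/√M_i (Graham's law weighted by mole fraction), so the effusate composition follows n_i/√M_i.
Mole fraction of H₂S in the effusate = (n_H₂S/√M_H₂S) / (n_H₂S/√M_H₂S + n_SF₆/√M_SF₆)
= (4.61/√34.08) / (4.61/√34.08 + 3.71/√146.06) = 0.7897/(0.7897 + 0.3070) = 0.720.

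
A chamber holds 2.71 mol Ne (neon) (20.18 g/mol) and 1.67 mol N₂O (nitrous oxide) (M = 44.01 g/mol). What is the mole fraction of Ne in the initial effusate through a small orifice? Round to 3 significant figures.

Effusion rate of each component ∝ n_i/√M_i (partial pressure × 1/√M).
So x_Ne in the escaping gas = (n_Ne/√M_Ne) / Σ(n_i/√M_i)
= (2.71/√20.18) / (2.71/√20.18 + 1.67/√44.01) = 0.6033/(0.6033 + 0.2517) = 0.706.

0.706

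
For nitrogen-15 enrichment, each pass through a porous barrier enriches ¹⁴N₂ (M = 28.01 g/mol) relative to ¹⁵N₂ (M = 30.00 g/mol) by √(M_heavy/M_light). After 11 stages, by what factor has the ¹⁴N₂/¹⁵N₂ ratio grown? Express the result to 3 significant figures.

The single-stage factor is √(M_heavy/M_light), so 11 stages give [√(30.00/28.01)]^11 = (30.00/28.01)^(11/2).
= 1.07105^(11/2) = 1.46.

1.46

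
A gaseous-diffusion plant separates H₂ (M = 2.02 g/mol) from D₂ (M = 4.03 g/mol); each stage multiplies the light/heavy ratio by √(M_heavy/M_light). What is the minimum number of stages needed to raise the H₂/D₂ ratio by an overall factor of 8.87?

7

With α = √(4.03/2.02) per stage, ln α = ½ ln(1.99505) = 0.3453.
Need α^N ≥ 8.87 ⇒ N ≥ ln(8.87) / ln α = 2.183 / 0.3453 = 6.32.
So at least 7 stages are needed.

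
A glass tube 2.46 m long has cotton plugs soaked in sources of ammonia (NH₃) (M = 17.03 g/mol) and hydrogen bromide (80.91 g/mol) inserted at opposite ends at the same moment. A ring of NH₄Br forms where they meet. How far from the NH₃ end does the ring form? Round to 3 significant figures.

In equal time, each gas travels a distance ∝ its rate ∝ 1/√M, so d_NH₃/d_HBr = √(M_HBr/M_NH₃) = √(80.91/17.03) = 2.180.
With d_NH₃ + d_HBr = 2.46 m, d_HBr = 2.46/(1 + 2.180) = 0.7737 m.
d_NH₃ = 2.46 − 0.7737 = 1.69 m.

1.69 m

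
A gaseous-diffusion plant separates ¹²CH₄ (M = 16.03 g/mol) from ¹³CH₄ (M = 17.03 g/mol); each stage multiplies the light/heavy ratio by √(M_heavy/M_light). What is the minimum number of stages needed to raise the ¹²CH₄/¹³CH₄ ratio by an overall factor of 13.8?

Per stage α = (17.03/16.03)^(1/2) = 1.06238^0.5, giving ln α = 0.03026.
Need α^N ≥ 13.8 ⇒ N ≥ ln(13.8) / ln α = 2.625 / 0.03026 = 86.75.
Minimum whole number of stages: N = 87.

87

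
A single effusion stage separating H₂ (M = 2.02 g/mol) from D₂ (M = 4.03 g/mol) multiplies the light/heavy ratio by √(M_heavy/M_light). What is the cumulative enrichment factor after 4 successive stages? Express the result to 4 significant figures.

3.980

Overall factor = α^4 with α = √(4.03/2.02), i.e. (4.03/2.02)^(4/2).
= 1.99505^2 = 3.980.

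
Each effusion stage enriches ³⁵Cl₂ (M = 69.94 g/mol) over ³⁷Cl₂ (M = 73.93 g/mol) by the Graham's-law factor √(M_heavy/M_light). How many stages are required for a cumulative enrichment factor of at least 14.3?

Per stage α = (73.93/69.94)^(1/2) = 1.05705^0.5, giving ln α = 0.02774.
Need α^N ≥ 14.3 ⇒ N ≥ ln(14.3) / ln α = 2.660 / 0.02774 = 95.90.
Minimum whole number of stages: N = 96.

96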